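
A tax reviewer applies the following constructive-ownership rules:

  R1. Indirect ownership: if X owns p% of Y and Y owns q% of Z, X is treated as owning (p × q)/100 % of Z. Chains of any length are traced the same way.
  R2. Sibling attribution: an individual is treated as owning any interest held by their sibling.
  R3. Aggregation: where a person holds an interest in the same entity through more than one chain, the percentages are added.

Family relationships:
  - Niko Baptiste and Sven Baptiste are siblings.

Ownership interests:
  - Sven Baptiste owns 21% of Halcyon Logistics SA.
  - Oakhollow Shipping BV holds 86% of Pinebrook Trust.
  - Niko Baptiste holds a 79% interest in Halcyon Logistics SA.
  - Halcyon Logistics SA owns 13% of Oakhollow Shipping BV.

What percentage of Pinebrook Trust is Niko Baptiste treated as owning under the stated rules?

By sibling attribution (R2), Niko Baptiste is treated as also owning Sven Baptiste's interest in Halcyon Logistics SA, giving 79% + 21% = 100%.
Chain via Halcyon Logistics SA → Oakhollow Shipping BV (R1): 100% × 13% × 86% = 11.18% of Pinebrook Trust.

11.18%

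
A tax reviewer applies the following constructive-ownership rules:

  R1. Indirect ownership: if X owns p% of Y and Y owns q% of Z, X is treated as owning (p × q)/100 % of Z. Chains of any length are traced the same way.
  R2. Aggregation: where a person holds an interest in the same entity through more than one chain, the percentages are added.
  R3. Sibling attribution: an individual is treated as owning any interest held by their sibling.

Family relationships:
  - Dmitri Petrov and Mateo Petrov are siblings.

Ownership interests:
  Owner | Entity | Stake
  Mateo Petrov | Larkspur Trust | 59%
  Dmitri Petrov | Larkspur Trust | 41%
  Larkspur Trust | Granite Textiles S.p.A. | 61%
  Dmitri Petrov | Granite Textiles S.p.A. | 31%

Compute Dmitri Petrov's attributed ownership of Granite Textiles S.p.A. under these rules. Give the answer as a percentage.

By sibling attribution (R3), Dmitri Petrov is treated as also owning Mateo Petrov's interest in Larkspur Trust, giving 41% + 59% = 100%.
Chain via Larkspur Trust (R1): 100% × 61% = 61% of Granite Textiles S.p.A.
Direct interest in Granite Textiles S.p.A: 31%.
Aggregating (R2): 61% + 31% = 92%.

92%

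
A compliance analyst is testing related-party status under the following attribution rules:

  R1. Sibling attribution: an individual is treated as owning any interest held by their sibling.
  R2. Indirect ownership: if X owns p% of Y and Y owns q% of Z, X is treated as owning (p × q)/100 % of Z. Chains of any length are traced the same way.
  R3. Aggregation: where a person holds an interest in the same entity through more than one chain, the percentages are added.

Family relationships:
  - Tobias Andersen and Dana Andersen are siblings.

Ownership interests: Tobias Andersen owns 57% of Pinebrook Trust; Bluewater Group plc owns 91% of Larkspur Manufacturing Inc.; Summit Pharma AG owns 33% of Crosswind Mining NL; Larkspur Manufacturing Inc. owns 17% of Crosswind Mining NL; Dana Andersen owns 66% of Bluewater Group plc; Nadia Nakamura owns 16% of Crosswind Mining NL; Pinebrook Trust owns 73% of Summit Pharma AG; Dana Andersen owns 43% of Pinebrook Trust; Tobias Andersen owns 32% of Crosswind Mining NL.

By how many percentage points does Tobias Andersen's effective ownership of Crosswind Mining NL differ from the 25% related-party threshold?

41.3002

By sibling attribution (R1), Tobias Andersen is treated as also owning Dana Andersen's interest in Pinebrook Trust, giving 57% + 43% = 100%.
By sibling attribution (R1), Tobias Andersen is treated as owning Dana Andersen's 66% interest in Bluewater Group plc.
Chain via Pinebrook Trust → Summit Pharma AG (R2): 100% × 73% × 33% = 24.09% of Crosswind Mining NL.
Direct interest in Crosswind Mining NL: 32%.
Chain via Bluewater Group plc → Larkspur Manufacturing Inc. (R2): 66% × 91% × 17% = 10.2102% of Crosswind Mining NL.
Aggregating (R3): 24.09% + 32% + 10.2102% = 66.3002%.
66.3002% exceeds the 25% threshold by 41.3002 percentage points.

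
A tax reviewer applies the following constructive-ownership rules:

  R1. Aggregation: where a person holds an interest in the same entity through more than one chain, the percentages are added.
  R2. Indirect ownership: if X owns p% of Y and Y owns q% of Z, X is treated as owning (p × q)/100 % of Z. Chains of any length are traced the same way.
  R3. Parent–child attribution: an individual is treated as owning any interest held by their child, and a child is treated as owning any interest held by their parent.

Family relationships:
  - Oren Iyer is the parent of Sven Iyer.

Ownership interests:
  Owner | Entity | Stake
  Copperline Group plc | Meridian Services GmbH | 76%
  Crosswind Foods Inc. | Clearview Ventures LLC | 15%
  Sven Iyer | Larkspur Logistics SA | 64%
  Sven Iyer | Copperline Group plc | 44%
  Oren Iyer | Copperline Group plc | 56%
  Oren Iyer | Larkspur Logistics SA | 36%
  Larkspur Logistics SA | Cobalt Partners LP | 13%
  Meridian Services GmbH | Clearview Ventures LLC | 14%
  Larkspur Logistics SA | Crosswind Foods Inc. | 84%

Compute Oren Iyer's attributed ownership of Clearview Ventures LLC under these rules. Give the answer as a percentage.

23.24%

By parent–child attribution (R3), Oren Iyer is treated as also owning Sven Iyer's interest in Copperline Group plc, giving 56% + 44% = 100%.
By parent–child attribution (R3), Oren Iyer is treated as also owning Sven Iyer's interest in Larkspur Logistics SA, giving 36% + 64% = 100%.
Chain via Copperline Group plc → Meridian Services GmbH (R2): 100% × 76% × 14% = 10.64% of Clearview Ventures LLC.
Chain via Larkspur Logistics SA → Crosswind Foods Inc. (R2): 100% × 84% × 15% = 12.6% of Clearview Ventures LLC.
Aggregating (R1): 10.64% + 12.6% = 23.24%.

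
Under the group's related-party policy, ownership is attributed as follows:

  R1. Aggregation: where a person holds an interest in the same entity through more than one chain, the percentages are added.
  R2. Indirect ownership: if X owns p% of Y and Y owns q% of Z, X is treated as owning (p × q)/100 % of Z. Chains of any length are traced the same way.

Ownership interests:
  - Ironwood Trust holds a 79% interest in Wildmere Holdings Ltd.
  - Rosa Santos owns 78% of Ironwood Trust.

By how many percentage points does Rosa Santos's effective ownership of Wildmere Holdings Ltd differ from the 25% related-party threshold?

Chain via Ironwood Trust (R2): 78% × 79% = 61.62% of Wildmere Holdings Ltd.
61.62% exceeds the 25% threshold by 36.62 percentage points.

36.62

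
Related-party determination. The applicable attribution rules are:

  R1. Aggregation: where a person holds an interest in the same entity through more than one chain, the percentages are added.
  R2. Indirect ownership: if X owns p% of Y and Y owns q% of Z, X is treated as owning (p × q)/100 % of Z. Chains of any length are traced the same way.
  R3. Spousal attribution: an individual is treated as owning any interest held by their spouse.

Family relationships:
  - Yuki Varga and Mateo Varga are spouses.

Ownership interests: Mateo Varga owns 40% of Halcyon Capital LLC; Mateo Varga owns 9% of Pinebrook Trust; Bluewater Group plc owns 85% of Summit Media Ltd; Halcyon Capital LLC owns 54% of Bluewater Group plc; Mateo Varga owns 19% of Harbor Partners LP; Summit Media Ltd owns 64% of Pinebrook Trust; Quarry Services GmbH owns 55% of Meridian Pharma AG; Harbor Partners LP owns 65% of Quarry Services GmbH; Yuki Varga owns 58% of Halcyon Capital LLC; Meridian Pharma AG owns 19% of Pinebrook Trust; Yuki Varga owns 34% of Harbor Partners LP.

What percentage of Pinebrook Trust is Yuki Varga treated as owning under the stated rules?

41.388505%

By spousal attribution (R3), Yuki Varga is treated as also owning Mateo Varga's interest in Harbor Partners LP, giving 34% + 19% = 53%.
By spousal attribution (R3), Yuki Varga is treated as also owning Mateo Varga's interest in Halcyon Capital LLC, giving 58% + 40% = 98%.
By spousal attribution (R3), Yuki Varga is treated as owning Mateo Varga's 9% interest in Pinebrook Trust.
Chain via Harbor Partners LP → Quarry Services GmbH → Meridian Pharma AG (R2): 53% × 65% × 55% × 19% = 3.600025% of Pinebrook Trust.
Chain via Halcyon Capital LLC → Bluewater Group plc → Summit Media Ltd (R2): 98% × 54% × 85% × 64% = 28.78848% of Pinebrook Trust.
Direct interest in Pinebrook Trust: 9%.
Aggregating (R1): 3.600025% + 28.78848% + 9% = 41.388505%.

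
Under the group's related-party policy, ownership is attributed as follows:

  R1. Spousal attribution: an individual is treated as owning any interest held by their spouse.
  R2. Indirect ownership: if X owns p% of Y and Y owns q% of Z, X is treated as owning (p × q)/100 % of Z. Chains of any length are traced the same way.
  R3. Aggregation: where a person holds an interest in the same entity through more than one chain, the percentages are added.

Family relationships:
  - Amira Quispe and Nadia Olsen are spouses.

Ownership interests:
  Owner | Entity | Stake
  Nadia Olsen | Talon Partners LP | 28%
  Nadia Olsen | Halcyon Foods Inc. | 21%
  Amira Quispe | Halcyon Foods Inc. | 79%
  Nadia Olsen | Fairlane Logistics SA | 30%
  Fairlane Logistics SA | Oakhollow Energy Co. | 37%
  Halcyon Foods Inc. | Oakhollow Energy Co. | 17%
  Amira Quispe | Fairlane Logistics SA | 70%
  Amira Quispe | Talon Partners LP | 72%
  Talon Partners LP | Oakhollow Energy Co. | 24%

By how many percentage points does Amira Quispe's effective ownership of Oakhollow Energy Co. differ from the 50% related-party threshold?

28

By spousal attribution (R1), Amira Quispe is treated as also owning Nadia Olsen's interest in Talon Partners LP, giving 72% + 28% = 100%.
By spousal attribution (R1), Amira Quispe is treated as also owning Nadia Olsen's interest in Halcyon Foods Inc, giving 79% + 21% = 100%.
By spousal attribution (R1), Amira Quispe is treated as also owning Nadia Olsen's interest in Fairlane Logistics SA, giving 70% + 30% = 100%.
Chain via Talon Partners LP (R2): 100% × 24% = 24% of Oakhollow Energy Co.
Chain via Halcyon Foods Inc. (R2): 100% × 17% = 17% of Oakhollow Energy Co.
Chain via Fairlane Logistics SA (R2): 100% × 37% = 37% of Oakhollow Energy Co.
Aggregating (R3): 24% + 17% + 37% = 78%.
78% exceeds the 50% threshold by 28 percentage points.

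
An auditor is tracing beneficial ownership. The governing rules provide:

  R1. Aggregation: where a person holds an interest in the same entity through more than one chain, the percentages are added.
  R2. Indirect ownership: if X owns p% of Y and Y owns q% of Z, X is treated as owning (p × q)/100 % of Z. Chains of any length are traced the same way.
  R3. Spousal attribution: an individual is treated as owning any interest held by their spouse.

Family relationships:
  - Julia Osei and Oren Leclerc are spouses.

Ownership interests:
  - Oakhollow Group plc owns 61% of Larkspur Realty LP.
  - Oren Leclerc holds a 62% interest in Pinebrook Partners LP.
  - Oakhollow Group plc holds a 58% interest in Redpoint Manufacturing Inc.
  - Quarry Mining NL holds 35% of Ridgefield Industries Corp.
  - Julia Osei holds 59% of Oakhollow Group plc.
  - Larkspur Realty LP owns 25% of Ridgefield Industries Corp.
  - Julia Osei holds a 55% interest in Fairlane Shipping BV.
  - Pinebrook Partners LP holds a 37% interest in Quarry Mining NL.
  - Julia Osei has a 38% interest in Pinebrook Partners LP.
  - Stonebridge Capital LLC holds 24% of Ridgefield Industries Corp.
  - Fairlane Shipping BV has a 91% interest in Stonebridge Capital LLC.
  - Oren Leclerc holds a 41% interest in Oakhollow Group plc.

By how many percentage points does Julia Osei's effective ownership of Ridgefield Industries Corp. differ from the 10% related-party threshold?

By spousal attribution (R3), Julia Osei is treated as also owning Oren Leclerc's interest in Oakhollow Group plc, giving 59% + 41% = 100%.
By spousal attribution (R3), Julia Osei is treated as also owning Oren Leclerc's interest in Pinebrook Partners LP, giving 38% + 62% = 100%.
Chain via Oakhollow Group plc → Larkspur Realty LP (R2): 100% × 61% × 25% = 15.25% of Ridgefield Industries Corp.
Chain via Pinebrook Partners LP → Quarry Mining NL (R2): 100% × 37% × 35% = 12.95% of Ridgefield Industries Corp.
Chain via Fairlane Shipping BV → Stonebridge Capital LLC (R2): 55% × 91% × 24% = 12.012% of Ridgefield Industries Corp.
Aggregating (R1): 15.25% + 12.95% + 12.012% = 40.212%.
40.212% exceeds the 10% threshold by 30.212 percentage points.

30.212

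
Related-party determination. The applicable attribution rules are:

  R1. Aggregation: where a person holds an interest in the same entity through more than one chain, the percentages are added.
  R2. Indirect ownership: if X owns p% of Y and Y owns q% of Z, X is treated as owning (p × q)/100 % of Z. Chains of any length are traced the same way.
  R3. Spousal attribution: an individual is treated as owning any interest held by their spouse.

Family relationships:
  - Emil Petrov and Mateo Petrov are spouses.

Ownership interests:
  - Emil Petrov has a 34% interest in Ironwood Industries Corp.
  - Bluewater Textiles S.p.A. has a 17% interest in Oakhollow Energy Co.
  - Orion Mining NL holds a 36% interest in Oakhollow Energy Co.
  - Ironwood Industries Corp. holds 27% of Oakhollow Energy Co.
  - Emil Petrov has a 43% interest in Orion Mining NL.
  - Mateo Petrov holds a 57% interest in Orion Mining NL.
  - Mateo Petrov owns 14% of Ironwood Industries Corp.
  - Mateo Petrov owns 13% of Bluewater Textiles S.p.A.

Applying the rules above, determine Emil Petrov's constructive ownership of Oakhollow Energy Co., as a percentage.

51.17%

By spousal attribution (R3), Emil Petrov is treated as also owning Mateo Petrov's interest in Orion Mining NL, giving 43% + 57% = 100%.
By spousal attribution (R3), Emil Petrov is treated as also owning Mateo Petrov's interest in Ironwood Industries Corp, giving 34% + 14% = 48%.
By spousal attribution (R3), Emil Petrov is treated as owning Mateo Petrov's 13% interest in Bluewater Textiles S.p.A.
Chain via Orion Mining NL (R2): 100% × 36% = 36% of Oakhollow Energy Co.
Chain via Ironwood Industries Corp. (R2): 48% × 27% = 12.96% of Oakhollow Energy Co.
Chain via Bluewater Textiles S.p.A. (R2): 13% × 17% = 2.21% of Oakhollow Energy Co.
Aggregating (R1): 36% + 12.96% + 2.21% = 51.17%.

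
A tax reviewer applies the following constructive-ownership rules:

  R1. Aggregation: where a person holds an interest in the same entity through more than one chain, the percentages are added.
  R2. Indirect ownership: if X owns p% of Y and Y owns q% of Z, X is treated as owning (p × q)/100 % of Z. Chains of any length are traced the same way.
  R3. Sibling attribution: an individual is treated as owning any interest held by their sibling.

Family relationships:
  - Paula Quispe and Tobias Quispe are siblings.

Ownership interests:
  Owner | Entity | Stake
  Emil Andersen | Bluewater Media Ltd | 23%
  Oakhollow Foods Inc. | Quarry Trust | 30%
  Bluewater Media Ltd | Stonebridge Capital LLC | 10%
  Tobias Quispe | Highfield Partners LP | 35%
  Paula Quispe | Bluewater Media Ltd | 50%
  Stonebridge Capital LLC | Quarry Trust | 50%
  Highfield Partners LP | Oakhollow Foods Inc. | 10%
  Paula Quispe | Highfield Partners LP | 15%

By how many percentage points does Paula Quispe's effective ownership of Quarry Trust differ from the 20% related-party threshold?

By sibling attribution (R3), Paula Quispe is treated as also owning Tobias Quispe's interest in Highfield Partners LP, giving 15% + 35% = 50%.
Chain via Highfield Partners LP → Oakhollow Foods Inc. (R2): 50% × 10% × 30% = 1.5% of Quarry Trust.
Chain via Bluewater Media Ltd → Stonebridge Capital LLC (R2): 50% × 10% × 50% = 2.5% of Quarry Trust.
Aggregating (R1): 1.5% + 2.5% = 4%.
4% falls short of the 20% threshold by 16 percentage points.

16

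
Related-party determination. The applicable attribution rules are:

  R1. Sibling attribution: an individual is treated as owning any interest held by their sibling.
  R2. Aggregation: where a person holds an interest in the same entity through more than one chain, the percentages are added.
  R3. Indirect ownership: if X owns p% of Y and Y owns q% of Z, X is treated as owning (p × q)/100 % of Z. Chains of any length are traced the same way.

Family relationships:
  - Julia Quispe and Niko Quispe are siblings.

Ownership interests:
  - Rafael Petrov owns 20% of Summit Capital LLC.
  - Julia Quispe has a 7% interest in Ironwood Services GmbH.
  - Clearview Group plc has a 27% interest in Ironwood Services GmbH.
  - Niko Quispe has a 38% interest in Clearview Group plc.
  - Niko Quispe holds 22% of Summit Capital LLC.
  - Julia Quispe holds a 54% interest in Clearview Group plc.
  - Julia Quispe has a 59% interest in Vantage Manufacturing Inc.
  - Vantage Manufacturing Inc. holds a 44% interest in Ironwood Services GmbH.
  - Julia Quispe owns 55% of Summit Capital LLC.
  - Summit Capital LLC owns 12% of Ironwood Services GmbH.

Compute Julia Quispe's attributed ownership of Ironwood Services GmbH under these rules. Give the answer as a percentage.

67.04%

By sibling attribution (R1), Julia Quispe is treated as also owning Niko Quispe's interest in Summit Capital LLC, giving 55% + 22% = 77%.
By sibling attribution (R1), Julia Quispe is treated as also owning Niko Quispe's interest in Clearview Group plc, giving 54% + 38% = 92%.
Chain via Vantage Manufacturing Inc. (R3): 59% × 44% = 25.96% of Ironwood Services GmbH.
Chain via Summit Capital LLC (R3): 77% × 12% = 9.24% of Ironwood Services GmbH.
Chain via Clearview Group plc (R3): 92% × 27% = 24.84% of Ironwood Services GmbH.
Direct interest in Ironwood Services GmbH: 7%.
Aggregating (R2): 25.96% + 9.24% + 24.84% + 7% = 67.04%.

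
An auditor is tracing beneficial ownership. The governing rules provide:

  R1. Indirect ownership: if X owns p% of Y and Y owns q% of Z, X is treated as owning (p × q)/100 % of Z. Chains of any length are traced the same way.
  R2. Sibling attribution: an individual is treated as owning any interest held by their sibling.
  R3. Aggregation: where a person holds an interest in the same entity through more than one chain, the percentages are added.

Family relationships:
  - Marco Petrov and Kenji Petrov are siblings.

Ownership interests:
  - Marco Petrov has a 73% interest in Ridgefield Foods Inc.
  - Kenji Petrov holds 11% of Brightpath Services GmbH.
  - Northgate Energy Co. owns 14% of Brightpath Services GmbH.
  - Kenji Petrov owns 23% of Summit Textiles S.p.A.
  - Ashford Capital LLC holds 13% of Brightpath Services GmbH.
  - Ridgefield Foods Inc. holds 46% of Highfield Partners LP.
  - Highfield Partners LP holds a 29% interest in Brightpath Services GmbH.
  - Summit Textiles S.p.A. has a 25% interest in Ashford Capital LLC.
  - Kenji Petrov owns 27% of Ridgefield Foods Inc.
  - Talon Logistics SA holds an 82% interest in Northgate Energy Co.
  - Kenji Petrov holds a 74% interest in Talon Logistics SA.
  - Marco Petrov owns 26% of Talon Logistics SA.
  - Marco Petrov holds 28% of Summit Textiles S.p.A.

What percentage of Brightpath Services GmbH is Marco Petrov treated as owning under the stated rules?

By sibling attribution (R2), Marco Petrov is treated as also owning Kenji Petrov's interest in Ridgefield Foods Inc, giving 73% + 27% = 100%.
By sibling attribution (R2), Marco Petrov is treated as also owning Kenji Petrov's interest in Talon Logistics SA, giving 26% + 74% = 100%.
By sibling attribution (R2), Marco Petrov is treated as also owning Kenji Petrov's interest in Summit Textiles S.p.A, giving 28% + 23% = 51%.
By sibling attribution (R2), Marco Petrov is treated as owning Kenji Petrov's 11% interest in Brightpath Services GmbH.
Chain via Ridgefield Foods Inc. → Highfield Partners LP (R1): 100% × 46% × 29% = 13.34% of Brightpath Services GmbH.
Chain via Talon Logistics SA → Northgate Energy Co. (R1): 100% × 82% × 14% = 11.48% of Brightpath Services GmbH.
Chain via Summit Textiles S.p.A. → Ashford Capital LLC (R1): 51% × 25% × 13% = 1.6575% of Brightpath Services GmbH.
Direct interest in Brightpath Services GmbH: 11%.
Aggregating (R3): 13.34% + 11.48% + 1.6575% + 11% = 37.4775%.

37.4775%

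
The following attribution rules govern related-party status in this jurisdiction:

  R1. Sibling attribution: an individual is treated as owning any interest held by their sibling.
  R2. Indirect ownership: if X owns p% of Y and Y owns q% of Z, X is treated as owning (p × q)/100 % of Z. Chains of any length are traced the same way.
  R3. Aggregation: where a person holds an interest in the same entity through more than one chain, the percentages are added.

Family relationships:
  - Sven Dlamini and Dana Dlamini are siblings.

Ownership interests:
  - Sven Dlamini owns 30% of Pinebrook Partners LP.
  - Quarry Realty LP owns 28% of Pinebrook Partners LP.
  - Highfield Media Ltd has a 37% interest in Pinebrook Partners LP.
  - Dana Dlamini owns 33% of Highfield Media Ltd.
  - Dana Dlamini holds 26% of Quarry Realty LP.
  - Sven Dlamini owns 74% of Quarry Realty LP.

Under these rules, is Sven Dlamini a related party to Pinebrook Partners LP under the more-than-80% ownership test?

No

By sibling attribution (R1), Sven Dlamini is treated as also owning Dana Dlamini's interest in Quarry Realty LP, giving 74% + 26% = 100%.
By sibling attribution (R1), Sven Dlamini is treated as owning Dana Dlamini's 33% interest in Highfield Media Ltd.
Chain via Quarry Realty LP (R2): 100% × 28% = 28% of Pinebrook Partners LP.
Direct interest in Pinebrook Partners LP: 30%.
Chain via Highfield Media Ltd (R2): 33% × 37% = 12.21% of Pinebrook Partners LP.
Aggregating (R3): 28% + 30% + 12.21% = 70.21%.
70.21% does not exceed the 80% threshold, so Sven is not a related party to Pinebrook Partners LP.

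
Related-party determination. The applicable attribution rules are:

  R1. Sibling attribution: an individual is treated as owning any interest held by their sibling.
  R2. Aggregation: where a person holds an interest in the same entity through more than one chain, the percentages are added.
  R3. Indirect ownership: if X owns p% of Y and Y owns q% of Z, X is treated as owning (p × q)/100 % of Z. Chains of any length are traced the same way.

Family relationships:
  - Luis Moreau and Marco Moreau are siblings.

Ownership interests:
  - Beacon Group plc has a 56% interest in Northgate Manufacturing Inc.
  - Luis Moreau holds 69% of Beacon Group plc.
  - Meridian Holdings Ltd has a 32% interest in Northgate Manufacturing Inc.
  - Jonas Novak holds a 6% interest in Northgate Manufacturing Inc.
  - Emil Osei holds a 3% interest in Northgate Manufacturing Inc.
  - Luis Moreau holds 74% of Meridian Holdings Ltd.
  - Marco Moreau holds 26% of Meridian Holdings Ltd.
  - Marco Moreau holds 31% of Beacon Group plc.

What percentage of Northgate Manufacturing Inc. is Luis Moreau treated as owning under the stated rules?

By sibling attribution (R1), Luis Moreau is treated as also owning Marco Moreau's interest in Beacon Group plc, giving 69% + 31% = 100%.
By sibling attribution (R1), Luis Moreau is treated as also owning Marco Moreau's interest in Meridian Holdings Ltd, giving 74% + 26% = 100%.
Chain via Beacon Group plc (R3): 100% × 56% = 56% of Northgate Manufacturing Inc.
Chain via Meridian Holdings Ltd (R3): 100% × 32% = 32% of Northgate Manufacturing Inc.
Aggregating (R2): 56% + 32% = 88%.

88%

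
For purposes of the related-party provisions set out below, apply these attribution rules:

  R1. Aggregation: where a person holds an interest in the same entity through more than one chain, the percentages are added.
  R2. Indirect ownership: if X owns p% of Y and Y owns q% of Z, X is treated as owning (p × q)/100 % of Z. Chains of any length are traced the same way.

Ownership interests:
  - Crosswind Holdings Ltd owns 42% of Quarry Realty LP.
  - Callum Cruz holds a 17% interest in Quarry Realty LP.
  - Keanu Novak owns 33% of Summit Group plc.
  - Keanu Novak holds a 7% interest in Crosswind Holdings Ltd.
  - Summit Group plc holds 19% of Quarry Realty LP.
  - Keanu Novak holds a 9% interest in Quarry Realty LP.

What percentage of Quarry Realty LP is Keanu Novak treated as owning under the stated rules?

Chain via Crosswind Holdings Ltd (R2): 7% × 42% = 2.94% of Quarry Realty LP.
Chain via Summit Group plc (R2): 33% × 19% = 6.27% of Quarry Realty LP.
Direct interest in Quarry Realty LP: 9%.
Aggregating (R1): 2.94% + 6.27% + 9% = 18.21%.

18.21%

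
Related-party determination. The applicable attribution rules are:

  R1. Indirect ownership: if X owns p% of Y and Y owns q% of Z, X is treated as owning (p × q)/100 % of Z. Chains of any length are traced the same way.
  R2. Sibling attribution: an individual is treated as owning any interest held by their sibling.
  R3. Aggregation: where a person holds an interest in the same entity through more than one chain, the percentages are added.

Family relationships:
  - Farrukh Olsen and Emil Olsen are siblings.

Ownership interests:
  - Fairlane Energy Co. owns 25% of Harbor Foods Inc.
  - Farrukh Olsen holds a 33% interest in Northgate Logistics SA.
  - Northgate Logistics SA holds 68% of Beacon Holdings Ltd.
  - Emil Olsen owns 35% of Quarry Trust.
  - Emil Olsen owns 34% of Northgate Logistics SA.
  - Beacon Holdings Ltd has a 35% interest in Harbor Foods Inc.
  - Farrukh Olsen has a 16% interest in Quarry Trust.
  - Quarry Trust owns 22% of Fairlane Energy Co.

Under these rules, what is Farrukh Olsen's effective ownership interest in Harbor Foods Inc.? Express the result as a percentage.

By sibling attribution (R2), Farrukh Olsen is treated as also owning Emil Olsen's interest in Northgate Logistics SA, giving 33% + 34% = 67%.
By sibling attribution (R2), Farrukh Olsen is treated as also owning Emil Olsen's interest in Quarry Trust, giving 16% + 35% = 51%.
Chain via Northgate Logistics SA → Beacon Holdings Ltd (R1): 67% × 68% × 35% = 15.946% of Harbor Foods Inc.
Chain via Quarry Trust → Fairlane Energy Co. (R1): 51% × 22% × 25% = 2.805% of Harbor Foods Inc.
Aggregating (R3): 15.946% + 2.805% = 18.751%.

18.751%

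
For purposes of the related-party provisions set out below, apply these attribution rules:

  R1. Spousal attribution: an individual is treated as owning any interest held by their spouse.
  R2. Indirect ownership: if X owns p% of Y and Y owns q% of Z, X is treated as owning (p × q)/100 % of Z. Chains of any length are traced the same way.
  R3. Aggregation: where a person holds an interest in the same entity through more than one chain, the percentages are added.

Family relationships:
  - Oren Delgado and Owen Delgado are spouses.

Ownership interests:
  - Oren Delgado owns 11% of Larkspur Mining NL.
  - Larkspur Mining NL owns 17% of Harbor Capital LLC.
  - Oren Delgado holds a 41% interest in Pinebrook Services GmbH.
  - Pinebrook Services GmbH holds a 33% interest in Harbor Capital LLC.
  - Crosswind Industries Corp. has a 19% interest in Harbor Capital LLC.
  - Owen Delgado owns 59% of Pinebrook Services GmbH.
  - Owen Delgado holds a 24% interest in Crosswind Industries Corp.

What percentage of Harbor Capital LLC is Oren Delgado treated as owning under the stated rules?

By spousal attribution (R1), Oren Delgado is treated as also owning Owen Delgado's interest in Pinebrook Services GmbH, giving 41% + 59% = 100%.
By spousal attribution (R1), Oren Delgado is treated as owning Owen Delgado's 24% interest in Crosswind Industries Corp.
Chain via Larkspur Mining NL (R2): 11% × 17% = 1.87% of Harbor Capital LLC.
Chain via Pinebrook Services GmbH (R2): 100% × 33% = 33% of Harbor Capital LLC.
Chain via Crosswind Industries Corp. (R2): 24% × 19% = 4.56% of Harbor Capital LLC.
Aggregating (R3): 1.87% + 33% + 4.56% = 39.43%.

39.43%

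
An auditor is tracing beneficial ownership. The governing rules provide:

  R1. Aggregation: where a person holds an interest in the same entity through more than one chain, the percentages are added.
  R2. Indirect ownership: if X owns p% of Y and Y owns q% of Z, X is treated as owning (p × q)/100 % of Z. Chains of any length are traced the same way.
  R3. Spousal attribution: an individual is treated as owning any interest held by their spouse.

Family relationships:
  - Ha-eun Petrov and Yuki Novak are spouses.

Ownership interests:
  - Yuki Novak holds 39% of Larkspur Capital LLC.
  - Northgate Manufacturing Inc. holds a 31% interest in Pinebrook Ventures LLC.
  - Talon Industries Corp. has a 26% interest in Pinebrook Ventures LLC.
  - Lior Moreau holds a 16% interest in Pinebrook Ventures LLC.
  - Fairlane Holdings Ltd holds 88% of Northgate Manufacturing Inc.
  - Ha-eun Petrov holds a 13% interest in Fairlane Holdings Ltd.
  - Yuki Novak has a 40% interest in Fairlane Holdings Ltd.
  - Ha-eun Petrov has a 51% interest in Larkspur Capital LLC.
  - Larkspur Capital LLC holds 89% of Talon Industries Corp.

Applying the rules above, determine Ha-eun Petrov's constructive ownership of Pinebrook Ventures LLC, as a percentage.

By spousal attribution (R3), Ha-eun Petrov is treated as also owning Yuki Novak's interest in Larkspur Capital LLC, giving 51% + 39% = 90%.
By spousal attribution (R3), Ha-eun Petrov is treated as also owning Yuki Novak's interest in Fairlane Holdings Ltd, giving 13% + 40% = 53%.
Chain via Larkspur Capital LLC → Talon Industries Corp. (R2): 90% × 89% × 26% = 20.826% of Pinebrook Ventures LLC.
Chain via Fairlane Holdings Ltd → Northgate Manufacturing Inc. (R2): 53% × 88% × 31% = 14.4584% of Pinebrook Ventures LLC.
Aggregating (R1): 20.826% + 14.4584% = 35.2844%.

35.2844%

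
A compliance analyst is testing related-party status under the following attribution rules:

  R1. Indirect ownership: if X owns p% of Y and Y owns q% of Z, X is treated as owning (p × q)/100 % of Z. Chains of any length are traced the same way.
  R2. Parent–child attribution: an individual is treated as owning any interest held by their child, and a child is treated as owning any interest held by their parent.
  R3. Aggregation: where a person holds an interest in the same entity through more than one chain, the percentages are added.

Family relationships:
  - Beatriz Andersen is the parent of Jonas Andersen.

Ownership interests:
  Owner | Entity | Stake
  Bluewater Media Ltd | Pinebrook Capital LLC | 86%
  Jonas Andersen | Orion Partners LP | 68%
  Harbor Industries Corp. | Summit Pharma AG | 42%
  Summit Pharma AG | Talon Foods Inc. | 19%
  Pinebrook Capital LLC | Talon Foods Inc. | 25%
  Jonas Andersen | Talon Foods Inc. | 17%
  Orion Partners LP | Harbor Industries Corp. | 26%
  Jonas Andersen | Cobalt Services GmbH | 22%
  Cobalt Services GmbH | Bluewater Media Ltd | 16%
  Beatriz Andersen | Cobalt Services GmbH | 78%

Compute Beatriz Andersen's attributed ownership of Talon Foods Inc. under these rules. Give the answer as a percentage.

By parent–child attribution (R2), Beatriz Andersen is treated as also owning Jonas Andersen's interest in Cobalt Services GmbH, giving 78% + 22% = 100%.
By parent–child attribution (R2), Beatriz Andersen is treated as owning Jonas Andersen's 68% interest in Orion Partners LP.
By parent–child attribution (R2), Beatriz Andersen is treated as owning Jonas Andersen's 17% interest in Talon Foods Inc.
Chain via Cobalt Services GmbH → Bluewater Media Ltd → Pinebrook Capital LLC (R1): 100% × 16% × 86% × 25% = 3.44% of Talon Foods Inc.
Chain via Orion Partners LP → Harbor Industries Corp. → Summit Pharma AG (R1): 68% × 26% × 42% × 19% = 1.410864% of Talon Foods Inc.
Direct interest in Talon Foods Inc: 17%.
Aggregating (R3): 3.44% + 1.410864% + 17% = 21.850864%.

21.850864%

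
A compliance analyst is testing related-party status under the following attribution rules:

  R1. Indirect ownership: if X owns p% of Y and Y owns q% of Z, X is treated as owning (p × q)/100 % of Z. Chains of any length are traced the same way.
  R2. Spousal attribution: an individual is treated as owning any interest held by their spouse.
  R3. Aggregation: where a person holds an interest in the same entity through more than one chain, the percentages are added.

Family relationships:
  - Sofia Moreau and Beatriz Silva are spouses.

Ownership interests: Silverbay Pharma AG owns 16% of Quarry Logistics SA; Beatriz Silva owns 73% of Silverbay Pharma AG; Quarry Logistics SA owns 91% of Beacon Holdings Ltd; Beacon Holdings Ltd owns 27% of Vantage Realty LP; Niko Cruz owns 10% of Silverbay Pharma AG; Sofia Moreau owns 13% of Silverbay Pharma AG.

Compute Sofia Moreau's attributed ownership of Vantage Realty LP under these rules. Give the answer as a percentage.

3.380832%

By spousal attribution (R2), Sofia Moreau is treated as also owning Beatriz Silva's interest in Silverbay Pharma AG, giving 13% + 73% = 86%.
Chain via Silverbay Pharma AG → Quarry Logistics SA → Beacon Holdings Ltd (R1): 86% × 16% × 91% × 27% = 3.380832% of Vantage Realty LP.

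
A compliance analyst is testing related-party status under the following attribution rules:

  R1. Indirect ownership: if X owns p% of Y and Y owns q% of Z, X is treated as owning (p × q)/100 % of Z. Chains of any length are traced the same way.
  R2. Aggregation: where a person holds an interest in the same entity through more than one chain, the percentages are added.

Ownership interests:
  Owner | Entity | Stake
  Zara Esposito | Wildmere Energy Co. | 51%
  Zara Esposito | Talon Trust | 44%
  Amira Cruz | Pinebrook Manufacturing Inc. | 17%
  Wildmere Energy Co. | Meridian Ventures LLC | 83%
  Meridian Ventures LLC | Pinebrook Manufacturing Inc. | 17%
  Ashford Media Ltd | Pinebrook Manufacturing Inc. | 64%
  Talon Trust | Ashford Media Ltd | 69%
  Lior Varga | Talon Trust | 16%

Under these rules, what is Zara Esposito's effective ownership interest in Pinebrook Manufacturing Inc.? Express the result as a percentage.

26.6265%

Chain via Wildmere Energy Co. → Meridian Ventures LLC (R1): 51% × 83% × 17% = 7.1961% of Pinebrook Manufacturing Inc.
Chain via Talon Trust → Ashford Media Ltd (R1): 44% × 69% × 64% = 19.4304% of Pinebrook Manufacturing Inc.
Aggregating (R2): 7.1961% + 19.4304% = 26.6265%.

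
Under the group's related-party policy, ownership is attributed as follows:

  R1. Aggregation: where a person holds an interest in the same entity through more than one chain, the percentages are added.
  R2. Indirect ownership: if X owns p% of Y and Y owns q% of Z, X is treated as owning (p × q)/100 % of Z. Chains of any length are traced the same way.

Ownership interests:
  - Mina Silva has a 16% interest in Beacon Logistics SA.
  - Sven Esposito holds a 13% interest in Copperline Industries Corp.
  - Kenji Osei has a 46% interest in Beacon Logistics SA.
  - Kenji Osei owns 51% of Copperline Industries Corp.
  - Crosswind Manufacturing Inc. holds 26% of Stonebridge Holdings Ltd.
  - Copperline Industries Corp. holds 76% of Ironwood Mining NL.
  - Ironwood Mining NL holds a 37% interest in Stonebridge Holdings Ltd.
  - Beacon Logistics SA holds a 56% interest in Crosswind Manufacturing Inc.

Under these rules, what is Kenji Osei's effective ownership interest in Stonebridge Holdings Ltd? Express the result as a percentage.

Chain via Beacon Logistics SA → Crosswind Manufacturing Inc. (R2): 46% × 56% × 26% = 6.6976% of Stonebridge Holdings Ltd.
Chain via Copperline Industries Corp. → Ironwood Mining NL (R2): 51% × 76% × 37% = 14.3412% of Stonebridge Holdings Ltd.
Aggregating (R1): 6.6976% + 14.3412% = 21.0388%.

21.0388%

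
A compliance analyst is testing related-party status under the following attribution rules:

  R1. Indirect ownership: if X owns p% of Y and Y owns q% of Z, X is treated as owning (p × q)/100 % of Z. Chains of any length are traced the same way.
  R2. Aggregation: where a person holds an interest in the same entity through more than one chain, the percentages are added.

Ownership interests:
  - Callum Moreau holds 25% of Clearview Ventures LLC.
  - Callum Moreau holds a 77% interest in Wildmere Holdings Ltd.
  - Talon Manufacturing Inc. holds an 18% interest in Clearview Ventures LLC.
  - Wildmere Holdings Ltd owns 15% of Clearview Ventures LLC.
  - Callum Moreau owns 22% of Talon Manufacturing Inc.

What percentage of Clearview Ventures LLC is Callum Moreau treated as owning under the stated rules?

40.51%

Chain via Wildmere Holdings Ltd (R1): 77% × 15% = 11.55% of Clearview Ventures LLC.
Chain via Talon Manufacturing Inc. (R1): 22% × 18% = 3.96% of Clearview Ventures LLC.
Direct interest in Clearview Ventures LLC: 25%.
Aggregating (R2): 11.55% + 3.96% + 25% = 40.51%.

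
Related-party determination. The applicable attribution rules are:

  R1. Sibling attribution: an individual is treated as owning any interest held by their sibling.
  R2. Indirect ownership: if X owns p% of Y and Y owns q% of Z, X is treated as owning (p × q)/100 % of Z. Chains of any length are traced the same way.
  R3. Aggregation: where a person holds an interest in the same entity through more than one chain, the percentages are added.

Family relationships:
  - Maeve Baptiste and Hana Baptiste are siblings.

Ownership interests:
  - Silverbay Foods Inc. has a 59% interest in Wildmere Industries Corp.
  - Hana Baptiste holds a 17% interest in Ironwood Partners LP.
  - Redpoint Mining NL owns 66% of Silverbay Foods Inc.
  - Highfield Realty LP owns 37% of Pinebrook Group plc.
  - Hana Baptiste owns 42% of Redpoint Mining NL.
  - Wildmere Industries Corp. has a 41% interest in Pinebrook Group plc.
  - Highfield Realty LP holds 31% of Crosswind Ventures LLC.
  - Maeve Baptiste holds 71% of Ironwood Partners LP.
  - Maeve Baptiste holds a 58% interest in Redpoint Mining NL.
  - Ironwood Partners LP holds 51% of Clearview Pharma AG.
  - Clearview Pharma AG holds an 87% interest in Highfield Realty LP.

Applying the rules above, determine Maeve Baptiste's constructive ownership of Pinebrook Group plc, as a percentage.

30.412272%

By sibling attribution (R1), Maeve Baptiste is treated as also owning Hana Baptiste's interest in Ironwood Partners LP, giving 71% + 17% = 88%.
By sibling attribution (R1), Maeve Baptiste is treated as also owning Hana Baptiste's interest in Redpoint Mining NL, giving 58% + 42% = 100%.
Chain via Ironwood Partners LP → Clearview Pharma AG → Highfield Realty LP (R2): 88% × 51% × 87% × 37% = 14.446872% of Pinebrook Group plc.
Chain via Redpoint Mining NL → Silverbay Foods Inc. → Wildmere Industries Corp. (R2): 100% × 66% × 59% × 41% = 15.9654% of Pinebrook Group plc.
Aggregating (R3): 14.446872% + 15.9654% = 30.412272%.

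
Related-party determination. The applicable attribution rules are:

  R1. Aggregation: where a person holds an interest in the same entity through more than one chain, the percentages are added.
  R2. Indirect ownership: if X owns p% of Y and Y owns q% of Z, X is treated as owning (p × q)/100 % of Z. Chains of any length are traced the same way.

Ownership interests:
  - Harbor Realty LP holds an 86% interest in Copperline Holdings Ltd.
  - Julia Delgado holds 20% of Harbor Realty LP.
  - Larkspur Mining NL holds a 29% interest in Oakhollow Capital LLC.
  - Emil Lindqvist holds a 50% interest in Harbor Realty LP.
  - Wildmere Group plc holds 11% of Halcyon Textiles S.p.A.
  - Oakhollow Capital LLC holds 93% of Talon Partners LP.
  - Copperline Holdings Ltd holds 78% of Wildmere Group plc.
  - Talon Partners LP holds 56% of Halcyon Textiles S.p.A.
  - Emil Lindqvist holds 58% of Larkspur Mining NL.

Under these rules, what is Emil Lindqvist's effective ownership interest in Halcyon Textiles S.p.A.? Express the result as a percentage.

12.449256%

Chain via Harbor Realty LP → Copperline Holdings Ltd → Wildmere Group plc (R2): 50% × 86% × 78% × 11% = 3.6894% of Halcyon Textiles S.p.A.
Chain via Larkspur Mining NL → Oakhollow Capital LLC → Talon Partners LP (R2): 58% × 29% × 93% × 56% = 8.759856% of Halcyon Textiles S.p.A.
Aggregating (R1): 3.6894% + 8.759856% = 12.449256%.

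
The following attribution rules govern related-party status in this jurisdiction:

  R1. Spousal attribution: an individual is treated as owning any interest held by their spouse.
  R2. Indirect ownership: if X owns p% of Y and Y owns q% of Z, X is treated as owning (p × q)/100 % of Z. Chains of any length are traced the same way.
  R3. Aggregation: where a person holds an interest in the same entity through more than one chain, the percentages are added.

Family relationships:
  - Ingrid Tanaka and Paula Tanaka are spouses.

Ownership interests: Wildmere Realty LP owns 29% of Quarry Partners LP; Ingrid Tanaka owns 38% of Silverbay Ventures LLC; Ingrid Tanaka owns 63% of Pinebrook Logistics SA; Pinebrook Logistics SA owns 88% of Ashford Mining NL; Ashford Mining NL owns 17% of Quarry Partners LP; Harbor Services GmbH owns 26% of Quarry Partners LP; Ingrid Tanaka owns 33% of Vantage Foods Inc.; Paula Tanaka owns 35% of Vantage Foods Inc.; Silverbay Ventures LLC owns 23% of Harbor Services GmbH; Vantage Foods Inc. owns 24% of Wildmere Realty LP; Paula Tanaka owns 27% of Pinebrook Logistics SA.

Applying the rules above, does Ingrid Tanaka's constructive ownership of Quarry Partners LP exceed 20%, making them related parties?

Yes

By spousal attribution (R1), Ingrid Tanaka is treated as also owning Paula Tanaka's interest in Pinebrook Logistics SA, giving 63% + 27% = 90%.
By spousal attribution (R1), Ingrid Tanaka is treated as also owning Paula Tanaka's interest in Vantage Foods Inc, giving 33% + 35% = 68%.
Chain via Pinebrook Logistics SA → Ashford Mining NL (R2): 90% × 88% × 17% = 13.464% of Quarry Partners LP.
Chain via Vantage Foods Inc. → Wildmere Realty LP (R2): 68% × 24% × 29% = 4.7328% of Quarry Partners LP.
Chain via Silverbay Ventures LLC → Harbor Services GmbH (R2): 38% × 23% × 26% = 2.2724% of Quarry Partners LP.
Aggregating (R3): 13.464% + 4.7328% + 2.2724% = 20.4692%.
20.4692% exceeds the 20% threshold, so Ingrid is a related party to Quarry Partners LP.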